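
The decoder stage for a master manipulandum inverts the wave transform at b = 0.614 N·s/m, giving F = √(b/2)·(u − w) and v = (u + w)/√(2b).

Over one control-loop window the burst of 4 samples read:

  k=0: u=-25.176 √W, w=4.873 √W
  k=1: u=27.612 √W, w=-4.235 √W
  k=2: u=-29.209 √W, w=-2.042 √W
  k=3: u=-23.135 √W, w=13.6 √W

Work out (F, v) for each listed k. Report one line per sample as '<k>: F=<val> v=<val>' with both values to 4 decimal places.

k=0: u−w=-30.0490, u+w=-20.3030; √(b/2)=0.5541, √(2b)=1.1082; F=0.5541×(-30.049)=-16.6494, v=-20.3030/1.1082=-18.3215
k=1: u−w=31.8470, u+w=23.3770; √(b/2)=0.5541, √(2b)=1.1082; F=0.5541×31.847=17.6457, v=23.3770/1.1082=21.0955
k=2: u−w=-27.1670, u+w=-31.2510; √(b/2)=0.5541, √(2b)=1.1082; F=0.5541×(-27.167)=-15.0526, v=-31.2510/1.1082=-28.2010
k=3: u−w=-36.7350, u+w=-9.5350; √(b/2)=0.5541, √(2b)=1.1082; F=0.5541×(-36.735)=-20.3540, v=-9.5350/1.1082=-8.6044

0: F=-16.6494 v=-18.3215
1: F=17.6457 v=21.0955
2: F=-15.0526 v=-28.2010
3: F=-20.3540 v=-8.6044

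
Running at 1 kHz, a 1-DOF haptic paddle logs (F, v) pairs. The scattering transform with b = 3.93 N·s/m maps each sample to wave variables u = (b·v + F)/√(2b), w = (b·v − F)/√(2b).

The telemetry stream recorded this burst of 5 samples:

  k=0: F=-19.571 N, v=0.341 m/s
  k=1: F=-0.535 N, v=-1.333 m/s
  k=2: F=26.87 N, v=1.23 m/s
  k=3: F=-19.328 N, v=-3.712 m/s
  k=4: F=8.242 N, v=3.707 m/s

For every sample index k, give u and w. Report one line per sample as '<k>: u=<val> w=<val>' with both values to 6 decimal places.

k=0: b·v=3.93×0.341=1.340130; √(2b)=2.803569; u=(1.340130+(-19.571))/2.803569=-6.502736, w=(1.340130−(-19.571))/2.803569=7.458753
k=1: b·v=3.93×(-1.333)=-5.238690; √(2b)=2.803569; u=(-5.238690+(-0.535))/2.803569=-2.059407, w=(-5.238690−(-0.535))/2.803569=-1.677751
k=2: b·v=3.93×1.23=4.833900; √(2b)=2.803569; u=(4.833900+26.87)/2.803569=11.308407, w=(4.833900−26.87)/2.803569=-7.860017
k=3: b·v=3.93×(-3.712)=-14.588160; √(2b)=2.803569; u=(-14.588160+(-19.328))/2.803569=-12.097494, w=(-14.588160−(-19.328))/2.803569=1.690645
k=4: b·v=3.93×3.707=14.568510; √(2b)=2.803569; u=(14.568510+8.242)/2.803569=8.136239, w=(14.568510−8.242)/2.803569=2.256591

0: u=-6.502736 w=7.458753
1: u=-2.059407 w=-1.677751
2: u=11.308407 w=-7.860017
3: u=-12.097494 w=1.690645
4: u=8.136239 w=2.256591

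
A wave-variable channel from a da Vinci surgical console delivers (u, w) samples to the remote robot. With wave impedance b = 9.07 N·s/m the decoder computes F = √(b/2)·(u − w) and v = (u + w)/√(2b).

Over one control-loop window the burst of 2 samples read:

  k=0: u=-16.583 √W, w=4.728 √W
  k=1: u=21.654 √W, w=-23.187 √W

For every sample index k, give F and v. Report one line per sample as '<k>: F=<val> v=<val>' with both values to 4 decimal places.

k=0: u−w=-21.3110, u+w=-11.8550; √(b/2)=2.1296, √(2b)=4.2591; F=2.1296×(-21.311)=-45.3829, v=-11.8550/4.2591=-2.7834
k=1: u−w=44.8410, u+w=-1.5330; √(b/2)=2.1296, √(2b)=4.2591; F=2.1296×44.841=95.4913, v=-1.5330/4.2591=-0.3599

0: F=-45.3829 v=-2.7834
1: F=95.4913 v=-0.3599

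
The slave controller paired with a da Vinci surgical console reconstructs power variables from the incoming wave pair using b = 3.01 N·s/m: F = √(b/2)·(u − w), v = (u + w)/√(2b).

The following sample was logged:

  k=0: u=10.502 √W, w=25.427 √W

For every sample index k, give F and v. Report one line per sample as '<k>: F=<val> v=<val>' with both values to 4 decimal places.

0: F=-18.3098 v=14.6436

k=0: u−w=-14.9250, u+w=35.9290; √(b/2)=1.2268, √(2b)=2.4536; F=1.2268×(-14.925)=-18.3098, v=35.9290/2.4536=14.6436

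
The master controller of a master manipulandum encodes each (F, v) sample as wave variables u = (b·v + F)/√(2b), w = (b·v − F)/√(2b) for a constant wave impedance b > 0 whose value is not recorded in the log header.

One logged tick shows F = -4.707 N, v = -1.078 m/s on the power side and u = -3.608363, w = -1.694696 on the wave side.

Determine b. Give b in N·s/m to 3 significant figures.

u + w = -5.303059;  u + w = √(2b)·v, so √(2b) = -5.303059/(-1.078) = 4.919350.
b = (√(2b))²/2 = 24.200002/2 = 12.100001.
(Check via u − w = 2F/√(2b): u − w = -1.913667, 2F/√(2b) = -1.913668.)

b = 12.1 N·s/m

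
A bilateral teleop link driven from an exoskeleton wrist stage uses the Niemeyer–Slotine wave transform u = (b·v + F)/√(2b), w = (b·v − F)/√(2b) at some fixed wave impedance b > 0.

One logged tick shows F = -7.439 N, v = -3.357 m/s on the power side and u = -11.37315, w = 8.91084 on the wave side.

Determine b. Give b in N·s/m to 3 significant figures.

u + w = -2.4623;  u + w = √(2b)·v, so √(2b) = -2.4623/(-3.357) = 0.7335.
b = (√(2b))²/2 = 0.5380/2 = 0.2690.
(Check via u − w = 2F/√(2b): u − w = -20.2840, 2F/√(2b) = -20.2840.)

b = 0.269 N·s/m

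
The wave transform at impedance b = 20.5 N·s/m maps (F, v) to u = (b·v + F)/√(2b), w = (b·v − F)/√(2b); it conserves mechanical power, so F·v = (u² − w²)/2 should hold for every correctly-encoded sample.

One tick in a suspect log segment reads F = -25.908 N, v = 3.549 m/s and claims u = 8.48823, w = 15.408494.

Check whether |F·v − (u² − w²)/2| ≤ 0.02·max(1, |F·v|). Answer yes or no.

F·v = (-25.908)×3.549 = -91.947492 W.
(u² − w²)/2 = (72.050049 − 237.421687)/2 = -82.685819 W.
|Δ| = 9.261673;  2% of max(1, |F·v|) = 1.838950.

no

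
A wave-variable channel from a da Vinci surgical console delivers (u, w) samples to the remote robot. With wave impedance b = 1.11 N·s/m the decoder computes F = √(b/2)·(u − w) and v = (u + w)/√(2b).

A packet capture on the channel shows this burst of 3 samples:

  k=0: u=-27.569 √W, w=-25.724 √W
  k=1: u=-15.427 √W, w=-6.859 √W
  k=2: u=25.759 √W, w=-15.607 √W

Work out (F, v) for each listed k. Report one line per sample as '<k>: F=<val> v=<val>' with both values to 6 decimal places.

k=0: u−w=-1.845000, u+w=-53.293000; √(b/2)=0.744983, √(2b)=1.489966; F=0.744983×(-1.845)=-1.374494, v=-53.293000/1.489966=-35.767920
k=1: u−w=-8.568000, u+w=-22.286000; √(b/2)=0.744983, √(2b)=1.489966; F=0.744983×(-8.568)=-6.383016, v=-22.286000/1.489966=-14.957384
k=2: u−w=41.366000, u+w=10.152000; √(b/2)=0.744983, √(2b)=1.489966; F=0.744983×41.366=30.816976, v=10.152000/1.489966=6.813576

0: F=-1.374494 v=-35.767920
1: F=-6.383016 v=-14.957384
2: F=30.816976 v=6.813576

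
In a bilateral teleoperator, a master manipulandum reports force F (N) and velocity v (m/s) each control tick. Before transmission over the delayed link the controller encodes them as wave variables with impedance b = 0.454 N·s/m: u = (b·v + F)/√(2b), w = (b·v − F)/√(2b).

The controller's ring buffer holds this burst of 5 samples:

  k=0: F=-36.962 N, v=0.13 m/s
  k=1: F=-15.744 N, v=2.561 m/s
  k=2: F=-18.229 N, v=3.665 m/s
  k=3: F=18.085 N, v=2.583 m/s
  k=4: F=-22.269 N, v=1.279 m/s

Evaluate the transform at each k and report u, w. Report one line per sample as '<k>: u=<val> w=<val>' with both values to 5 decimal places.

k=0: b·v=0.454×0.13=0.05902; √(2b)=0.95289; u=(0.05902+(-36.962))/0.95289=-38.72742, w=(0.05902−(-36.962))/0.95289=38.85129
k=1: b·v=0.454×2.561=1.16269; √(2b)=0.95289; u=(1.16269+(-15.744))/0.95289=-15.30219, w=(1.16269−(-15.744))/0.95289=17.74254
k=2: b·v=0.454×3.665=1.66391; √(2b)=0.95289; u=(1.66391+(-18.229))/0.95289=-17.38405, w=(1.66391−(-18.229))/0.95289=20.87639
k=3: b·v=0.454×2.583=1.17268; √(2b)=0.95289; u=(1.17268+18.085)/0.95289=20.20976, w=(1.17268−18.085)/0.95289=-17.74844
k=4: b·v=0.454×1.279=0.58067; √(2b)=0.95289; u=(0.58067+(-22.269))/0.95289=-22.76058, w=(0.58067−(-22.269))/0.95289=23.97932

0: u=-38.72742 w=38.85129
1: u=-15.30219 w=17.74254
2: u=-17.38405 w=20.87639
3: u=20.20976 w=-17.74844
4: u=-22.76058 w=23.97932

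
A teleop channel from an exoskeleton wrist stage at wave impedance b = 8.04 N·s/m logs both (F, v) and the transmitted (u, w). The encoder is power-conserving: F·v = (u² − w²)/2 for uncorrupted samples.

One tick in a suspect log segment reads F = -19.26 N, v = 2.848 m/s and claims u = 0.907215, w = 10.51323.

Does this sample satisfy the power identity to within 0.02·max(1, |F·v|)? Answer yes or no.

F·v = (-19.26)×2.848 = -54.852480 W.
(u² − w²)/2 = (0.823039 − 110.528005)/2 = -54.852483 W.
|Δ| = 0.000003;  2% of max(1, |F·v|) = 1.097050.

yes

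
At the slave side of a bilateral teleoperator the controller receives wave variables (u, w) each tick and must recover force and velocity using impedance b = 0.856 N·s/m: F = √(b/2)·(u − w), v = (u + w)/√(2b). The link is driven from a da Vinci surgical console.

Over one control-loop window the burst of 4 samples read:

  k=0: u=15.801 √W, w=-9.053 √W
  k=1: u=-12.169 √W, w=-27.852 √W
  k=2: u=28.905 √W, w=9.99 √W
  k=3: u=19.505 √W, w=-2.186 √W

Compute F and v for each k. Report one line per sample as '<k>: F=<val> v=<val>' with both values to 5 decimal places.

0: F=16.25991 v=5.15731
1: F=10.26009 v=-30.58694
2: F=12.37452 v=29.72637
3: F=14.19062 v=13.23643

k=0: u−w=24.85400, u+w=6.74800; √(b/2)=0.65422, √(2b)=1.30843; F=0.65422×24.854=16.25991, v=6.74800/1.30843=5.15731
k=1: u−w=15.68300, u+w=-40.02100; √(b/2)=0.65422, √(2b)=1.30843; F=0.65422×15.683=10.26009, v=-40.02100/1.30843=-30.58694
k=2: u−w=18.91500, u+w=38.89500; √(b/2)=0.65422, √(2b)=1.30843; F=0.65422×18.915=12.37452, v=38.89500/1.30843=29.72637
k=3: u−w=21.69100, u+w=17.31900; √(b/2)=0.65422, √(2b)=1.30843; F=0.65422×21.691=14.19062, v=17.31900/1.30843=13.23643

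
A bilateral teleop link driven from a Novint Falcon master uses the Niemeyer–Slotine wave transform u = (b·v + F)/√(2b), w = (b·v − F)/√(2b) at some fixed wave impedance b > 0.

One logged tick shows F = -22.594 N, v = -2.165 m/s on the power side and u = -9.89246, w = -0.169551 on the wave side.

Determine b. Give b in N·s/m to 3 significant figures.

b = 10.8 N·s/m

u + w = -10.062011;  u + w = √(2b)·v, so √(2b) = -10.062011/(-2.165) = 4.647580.
b = (√(2b))²/2 = 21.600001/2 = 10.800001.
(Check via u − w = 2F/√(2b): u − w = -9.722909, 2F/√(2b) = -9.722909.)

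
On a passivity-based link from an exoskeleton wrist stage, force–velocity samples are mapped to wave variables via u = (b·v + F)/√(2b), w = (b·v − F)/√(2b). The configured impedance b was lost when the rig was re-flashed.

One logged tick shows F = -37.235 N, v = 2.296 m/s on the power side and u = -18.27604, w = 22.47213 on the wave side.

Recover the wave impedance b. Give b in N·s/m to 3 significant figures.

u + w = 4.19609;  u + w = √(2b)·v, so √(2b) = 4.19609/2.296 = 1.82757.
b = (√(2b))²/2 = 3.34000/2 = 1.67000.
(Check via u − w = 2F/√(2b): u − w = -40.74817, 2F/√(2b) = -40.74820.)

b = 1.67 N·s/m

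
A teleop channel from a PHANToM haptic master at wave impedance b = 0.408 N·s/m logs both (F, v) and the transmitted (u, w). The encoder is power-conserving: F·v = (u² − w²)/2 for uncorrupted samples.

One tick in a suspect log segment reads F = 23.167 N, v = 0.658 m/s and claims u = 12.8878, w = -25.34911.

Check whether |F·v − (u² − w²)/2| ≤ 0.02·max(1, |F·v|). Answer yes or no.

no

F·v = 23.167×0.658 = 15.24389 W.
(u² − w²)/2 = (166.09539 − 642.57738)/2 = -238.24099 W.
|Δ| = 253.48488;  2% of max(1, |F·v|) = 0.30488.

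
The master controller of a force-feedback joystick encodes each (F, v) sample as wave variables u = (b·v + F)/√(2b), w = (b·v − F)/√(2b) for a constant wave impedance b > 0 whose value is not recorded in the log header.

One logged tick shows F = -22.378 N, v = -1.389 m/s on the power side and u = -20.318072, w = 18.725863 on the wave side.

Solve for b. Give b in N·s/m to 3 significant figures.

b = 0.657 N·s/m

u + w = -1.592209;  u + w = √(2b)·v, so √(2b) = -1.592209/(-1.389) = 1.146299.
b = (√(2b))²/2 = 1.314001/2 = 0.657000.
(Check via u − w = 2F/√(2b): u − w = -39.043935, 2F/√(2b) = -39.043922.)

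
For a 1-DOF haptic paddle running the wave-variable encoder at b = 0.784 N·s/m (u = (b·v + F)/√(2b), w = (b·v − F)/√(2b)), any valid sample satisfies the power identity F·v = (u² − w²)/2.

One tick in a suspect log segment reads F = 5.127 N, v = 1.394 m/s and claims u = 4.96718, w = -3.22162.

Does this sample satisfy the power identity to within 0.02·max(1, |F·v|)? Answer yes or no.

yes

F·v = 5.127×1.394 = 7.14704 W.
(u² − w²)/2 = (24.67288 − 10.37884)/2 = 7.14702 W.
|Δ| = 0.00002;  2% of max(1, |F·v|) = 0.14294.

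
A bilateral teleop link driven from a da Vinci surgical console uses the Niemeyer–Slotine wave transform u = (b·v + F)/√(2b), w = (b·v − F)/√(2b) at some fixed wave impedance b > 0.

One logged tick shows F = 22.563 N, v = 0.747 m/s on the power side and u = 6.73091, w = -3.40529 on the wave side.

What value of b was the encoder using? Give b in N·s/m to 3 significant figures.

u + w = 3.3256;  u + w = √(2b)·v, so √(2b) = 3.3256/0.747 = 4.4520.
b = (√(2b))²/2 = 19.8200/2 = 9.9100.
(Check via u − w = 2F/√(2b): u − w = 10.1362, 2F/√(2b) = 10.1362.)

b = 9.91 N·s/m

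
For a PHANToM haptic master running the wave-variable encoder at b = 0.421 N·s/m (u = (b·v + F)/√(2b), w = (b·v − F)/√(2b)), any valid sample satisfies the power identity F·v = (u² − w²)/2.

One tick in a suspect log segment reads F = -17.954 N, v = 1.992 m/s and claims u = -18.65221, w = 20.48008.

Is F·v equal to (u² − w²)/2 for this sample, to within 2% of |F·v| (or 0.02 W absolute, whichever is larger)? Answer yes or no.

yes

F·v = (-17.954)×1.992 = -35.76437 W.
(u² − w²)/2 = (347.90494 − 419.43368)/2 = -35.76437 W.
|Δ| = 0.00000;  2% of max(1, |F·v|) = 0.71529.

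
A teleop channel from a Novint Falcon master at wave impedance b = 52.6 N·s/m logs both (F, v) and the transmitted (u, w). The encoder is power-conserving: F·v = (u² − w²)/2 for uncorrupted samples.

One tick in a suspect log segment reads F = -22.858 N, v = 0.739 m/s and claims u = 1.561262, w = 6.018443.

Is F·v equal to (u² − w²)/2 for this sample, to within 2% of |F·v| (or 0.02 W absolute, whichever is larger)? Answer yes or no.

F·v = (-22.858)×0.739 = -16.892062 W.
(u² − w²)/2 = (2.437539 − 36.221656)/2 = -16.892059 W.
|Δ| = 0.000003;  2% of max(1, |F·v|) = 0.337841.

yes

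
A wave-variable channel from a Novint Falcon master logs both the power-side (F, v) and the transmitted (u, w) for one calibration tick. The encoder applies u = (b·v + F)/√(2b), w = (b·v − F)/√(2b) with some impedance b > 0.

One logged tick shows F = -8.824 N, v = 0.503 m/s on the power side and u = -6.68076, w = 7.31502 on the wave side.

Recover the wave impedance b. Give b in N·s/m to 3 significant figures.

b = 0.795 N·s/m

u + w = 0.6343;  u + w = √(2b)·v, so √(2b) = 0.6343/0.503 = 1.2610.
b = (√(2b))²/2 = 1.5900/2 = 0.7950.
(Check via u − w = 2F/√(2b): u − w = -13.9958, 2F/√(2b) = -13.9957.)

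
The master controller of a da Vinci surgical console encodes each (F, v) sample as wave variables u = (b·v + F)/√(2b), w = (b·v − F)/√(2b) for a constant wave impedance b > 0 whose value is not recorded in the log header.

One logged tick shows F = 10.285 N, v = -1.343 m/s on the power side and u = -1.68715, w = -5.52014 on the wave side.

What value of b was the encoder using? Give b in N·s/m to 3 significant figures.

u + w = -7.20729;  u + w = √(2b)·v, so √(2b) = -7.20729/(-1.343) = 5.36656.
b = (√(2b))²/2 = 28.79997/2 = 14.39998.
(Check via u − w = 2F/√(2b): u − w = 3.83299, 2F/√(2b) = 3.83300.)

b = 14.4 N·s/m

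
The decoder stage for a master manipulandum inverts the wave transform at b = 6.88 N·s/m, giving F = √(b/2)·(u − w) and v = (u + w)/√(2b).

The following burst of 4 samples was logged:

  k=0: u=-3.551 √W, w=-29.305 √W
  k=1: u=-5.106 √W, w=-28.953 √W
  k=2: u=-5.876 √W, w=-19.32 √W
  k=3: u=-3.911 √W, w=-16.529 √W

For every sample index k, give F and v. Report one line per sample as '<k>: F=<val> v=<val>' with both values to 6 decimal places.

k=0: u−w=25.754000, u+w=-32.856000; √(b/2)=1.854724, √(2b)=3.709447; F=1.854724×25.754=47.766554, v=-32.856000/3.709447=-8.857384
k=1: u−w=23.847000, u+w=-34.059000; √(b/2)=1.854724, √(2b)=3.709447; F=1.854724×23.847=44.229596, v=-34.059000/3.709447=-9.181691
k=2: u−w=13.444000, u+w=-25.196000; √(b/2)=1.854724, √(2b)=3.709447; F=1.854724×13.444=24.934905, v=-25.196000/3.709447=-6.792386
k=3: u−w=12.618000, u+w=-20.440000; √(b/2)=1.854724, √(2b)=3.709447; F=1.854724×12.618=23.402904, v=-20.440000/3.709447=-5.510255

0: F=47.766554 v=-8.857384
1: F=44.229596 v=-9.181691
2: F=24.934905 v=-6.792386
3: F=23.402904 v=-5.510255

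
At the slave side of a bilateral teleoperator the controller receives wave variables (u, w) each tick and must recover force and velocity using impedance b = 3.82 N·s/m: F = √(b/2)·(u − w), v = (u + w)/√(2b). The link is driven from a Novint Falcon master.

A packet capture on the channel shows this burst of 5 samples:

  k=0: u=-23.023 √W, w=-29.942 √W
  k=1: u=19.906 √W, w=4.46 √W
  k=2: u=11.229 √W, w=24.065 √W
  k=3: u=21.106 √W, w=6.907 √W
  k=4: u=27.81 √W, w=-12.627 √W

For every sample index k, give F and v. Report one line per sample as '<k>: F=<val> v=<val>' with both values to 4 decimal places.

0: F=9.5622 v=-19.1621
1: F=21.3468 v=8.8153
2: F=-17.7397 v=12.7689
3: F=19.6234 v=10.1347
4: F=55.8850 v=5.4930

k=0: u−w=6.9190, u+w=-52.9650; √(b/2)=1.3820, √(2b)=2.7641; F=1.3820×6.919=9.5622, v=-52.9650/2.7641=-19.1621
k=1: u−w=15.4460, u+w=24.3660; √(b/2)=1.3820, √(2b)=2.7641; F=1.3820×15.446=21.3468, v=24.3660/2.7641=8.8153
k=2: u−w=-12.8360, u+w=35.2940; √(b/2)=1.3820, √(2b)=2.7641; F=1.3820×(-12.836)=-17.7397, v=35.2940/2.7641=12.7689
k=3: u−w=14.1990, u+w=28.0130; √(b/2)=1.3820, √(2b)=2.7641; F=1.3820×14.199=19.6234, v=28.0130/2.7641=10.1347
k=4: u−w=40.4370, u+w=15.1830; √(b/2)=1.3820, √(2b)=2.7641; F=1.3820×40.437=55.8850, v=15.1830/2.7641=5.4930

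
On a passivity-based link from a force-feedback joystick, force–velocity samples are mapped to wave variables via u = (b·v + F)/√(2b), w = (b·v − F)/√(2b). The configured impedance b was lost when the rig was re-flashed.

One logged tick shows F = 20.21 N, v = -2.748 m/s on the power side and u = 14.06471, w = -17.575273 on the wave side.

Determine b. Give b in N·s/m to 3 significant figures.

b = 0.816 N·s/m

u + w = -3.510563;  u + w = √(2b)·v, so √(2b) = -3.510563/(-2.748) = 1.277497.
b = (√(2b))²/2 = 1.632000/2 = 0.816000.
(Check via u − w = 2F/√(2b): u − w = 31.639983, 2F/√(2b) = 31.639985.)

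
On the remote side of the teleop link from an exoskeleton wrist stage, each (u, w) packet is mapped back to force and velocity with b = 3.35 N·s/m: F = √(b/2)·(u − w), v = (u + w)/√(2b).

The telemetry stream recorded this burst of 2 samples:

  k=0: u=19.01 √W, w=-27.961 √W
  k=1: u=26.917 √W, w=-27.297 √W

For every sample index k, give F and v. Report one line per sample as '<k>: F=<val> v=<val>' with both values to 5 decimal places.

k=0: u−w=46.97100, u+w=-8.95100; √(b/2)=1.29422, √(2b)=2.58844; F=1.29422×46.971=60.79071, v=-8.95100/2.58844=-3.45807
k=1: u−w=54.21400, u+w=-0.38000; √(b/2)=1.29422, √(2b)=2.58844; F=1.29422×54.214=70.16473, v=-0.38000/2.58844=-0.14681

0: F=60.79071 v=-3.45807
1: F=70.16473 v=-0.14681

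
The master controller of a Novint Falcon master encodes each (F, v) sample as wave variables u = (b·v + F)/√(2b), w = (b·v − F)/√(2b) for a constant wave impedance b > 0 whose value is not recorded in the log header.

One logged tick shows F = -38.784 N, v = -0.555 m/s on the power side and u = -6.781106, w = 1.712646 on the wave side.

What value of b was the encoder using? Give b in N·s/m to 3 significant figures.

u + w = -5.068460;  u + w = √(2b)·v, so √(2b) = -5.068460/(-0.555) = 9.132360.
b = (√(2b))²/2 = 83.400006/2 = 41.700003.
(Check via u − w = 2F/√(2b): u − w = -8.493752, 2F/√(2b) = -8.493752.)

b = 41.7 N·s/m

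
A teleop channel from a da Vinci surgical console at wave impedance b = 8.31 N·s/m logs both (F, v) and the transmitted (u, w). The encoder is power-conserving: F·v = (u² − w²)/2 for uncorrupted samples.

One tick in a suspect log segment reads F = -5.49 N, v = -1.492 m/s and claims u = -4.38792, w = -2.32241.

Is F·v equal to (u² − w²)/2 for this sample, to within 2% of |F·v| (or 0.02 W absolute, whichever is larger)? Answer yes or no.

F·v = (-5.49)×(-1.492) = 8.1911 W.
(u² − w²)/2 = (19.2538 − 5.3936)/2 = 6.9301 W.
|Δ| = 1.2610;  2% of max(1, |F·v|) = 0.1638.

no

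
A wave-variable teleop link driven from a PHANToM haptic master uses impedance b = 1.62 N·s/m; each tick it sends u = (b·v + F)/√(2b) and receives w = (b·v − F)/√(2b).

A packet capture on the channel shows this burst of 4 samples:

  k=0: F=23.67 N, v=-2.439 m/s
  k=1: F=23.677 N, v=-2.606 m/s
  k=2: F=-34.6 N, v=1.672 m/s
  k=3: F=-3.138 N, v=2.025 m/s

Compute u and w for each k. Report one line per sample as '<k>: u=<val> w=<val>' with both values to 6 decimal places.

0: u=10.954900 w=-15.345100
1: u=10.808489 w=-15.499289
2: u=-17.717422 w=20.727022
3: u=0.079167 w=3.565833

k=0: b·v=1.62×(-2.439)=-3.951180; √(2b)=1.800000; u=(-3.951180+23.67)/1.800000=10.954900, w=(-3.951180−23.67)/1.800000=-15.345100
k=1: b·v=1.62×(-2.606)=-4.221720; √(2b)=1.800000; u=(-4.221720+23.677)/1.800000=10.808489, w=(-4.221720−23.677)/1.800000=-15.499289
k=2: b·v=1.62×1.672=2.708640; √(2b)=1.800000; u=(2.708640+(-34.6))/1.800000=-17.717422, w=(2.708640−(-34.6))/1.800000=20.727022
k=3: b·v=1.62×2.025=3.280500; √(2b)=1.800000; u=(3.280500+(-3.138))/1.800000=0.079167, w=(3.280500−(-3.138))/1.800000=3.565833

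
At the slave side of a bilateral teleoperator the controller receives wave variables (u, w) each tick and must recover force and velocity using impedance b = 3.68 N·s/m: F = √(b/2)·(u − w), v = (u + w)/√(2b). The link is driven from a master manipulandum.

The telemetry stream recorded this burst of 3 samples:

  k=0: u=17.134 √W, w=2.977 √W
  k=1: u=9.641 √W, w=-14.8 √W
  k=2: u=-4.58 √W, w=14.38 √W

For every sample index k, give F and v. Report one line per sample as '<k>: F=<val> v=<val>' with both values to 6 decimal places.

k=0: u−w=14.157000, u+w=20.111000; √(b/2)=1.356466, √(2b)=2.712932; F=1.356466×14.157=19.203489, v=20.111000/2.712932=7.413013
k=1: u−w=24.441000, u+w=-5.159000; √(b/2)=1.356466, √(2b)=2.712932; F=1.356466×24.441=33.153385, v=-5.159000/2.712932=-1.901633
k=2: u−w=-18.960000, u+w=9.800000; √(b/2)=1.356466, √(2b)=2.712932; F=1.356466×(-18.96)=-25.718595, v=9.800000/2.712932=3.612328

0: F=19.203489 v=7.413013
1: F=33.153385 v=-1.901633
2: F=-25.718595 v=3.612328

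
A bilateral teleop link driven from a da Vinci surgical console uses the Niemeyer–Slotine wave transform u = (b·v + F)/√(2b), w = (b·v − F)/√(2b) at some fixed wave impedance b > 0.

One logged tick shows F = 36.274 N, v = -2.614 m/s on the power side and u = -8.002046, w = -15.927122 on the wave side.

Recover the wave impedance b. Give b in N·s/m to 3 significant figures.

u + w = -23.929168;  u + w = √(2b)·v, so √(2b) = -23.929168/(-2.614) = 9.154234.
b = (√(2b))²/2 = 83.800002/2 = 41.900001.
(Check via u − w = 2F/√(2b): u − w = 7.925076, 2F/√(2b) = 7.925076.)

b = 41.9 N·s/m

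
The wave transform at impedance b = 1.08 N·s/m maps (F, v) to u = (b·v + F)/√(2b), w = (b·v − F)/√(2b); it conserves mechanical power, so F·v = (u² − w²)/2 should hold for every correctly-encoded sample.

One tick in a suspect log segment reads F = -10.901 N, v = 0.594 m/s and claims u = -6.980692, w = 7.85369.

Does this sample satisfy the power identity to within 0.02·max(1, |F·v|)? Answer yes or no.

F·v = (-10.901)×0.594 = -6.475194 W.
(u² − w²)/2 = (48.730061 − 61.680447)/2 = -6.475193 W.
|Δ| = 0.000001;  2% of max(1, |F·v|) = 0.129504.

yes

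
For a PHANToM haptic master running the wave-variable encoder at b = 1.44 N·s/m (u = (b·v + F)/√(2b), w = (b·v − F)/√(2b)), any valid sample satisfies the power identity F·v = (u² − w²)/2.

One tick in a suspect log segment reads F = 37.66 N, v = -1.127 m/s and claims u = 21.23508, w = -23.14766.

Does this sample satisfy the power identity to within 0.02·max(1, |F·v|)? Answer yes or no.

F·v = 37.66×(-1.127) = -42.4428 W.
(u² − w²)/2 = (450.9286 − 535.8142)/2 = -42.4428 W.
|Δ| = 0.0000;  2% of max(1, |F·v|) = 0.8489.

yes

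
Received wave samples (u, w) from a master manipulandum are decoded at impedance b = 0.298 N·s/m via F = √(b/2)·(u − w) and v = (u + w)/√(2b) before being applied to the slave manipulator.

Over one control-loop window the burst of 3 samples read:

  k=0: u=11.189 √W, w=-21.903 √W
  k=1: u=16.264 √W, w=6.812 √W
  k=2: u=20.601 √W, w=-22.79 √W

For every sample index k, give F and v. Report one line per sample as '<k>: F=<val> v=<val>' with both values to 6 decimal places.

0: F=12.773683 v=-13.878052
1: F=3.648521 v=29.890790
2: F=16.749151 v=-2.835454

k=0: u−w=33.092000, u+w=-10.714000; √(b/2)=0.386005, √(2b)=0.772010; F=0.386005×33.092=12.773683, v=-10.714000/0.772010=-13.878052
k=1: u−w=9.452000, u+w=23.076000; √(b/2)=0.386005, √(2b)=0.772010; F=0.386005×9.452=3.648521, v=23.076000/0.772010=29.890790
k=2: u−w=43.391000, u+w=-2.189000; √(b/2)=0.386005, √(2b)=0.772010; F=0.386005×43.391=16.749151, v=-2.189000/0.772010=-2.835454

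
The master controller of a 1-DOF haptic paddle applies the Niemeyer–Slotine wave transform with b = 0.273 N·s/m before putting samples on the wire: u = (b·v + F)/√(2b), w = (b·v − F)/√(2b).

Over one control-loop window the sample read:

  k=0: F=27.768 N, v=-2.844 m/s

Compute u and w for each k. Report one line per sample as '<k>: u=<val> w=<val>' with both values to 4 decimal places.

k=0: b·v=0.273×(-2.844)=-0.7764; √(2b)=0.7389; u=(-0.7764+27.768)/0.7389=36.5285, w=(-0.7764−27.768)/0.7389=-38.6300

0: u=36.5285 w=-38.6300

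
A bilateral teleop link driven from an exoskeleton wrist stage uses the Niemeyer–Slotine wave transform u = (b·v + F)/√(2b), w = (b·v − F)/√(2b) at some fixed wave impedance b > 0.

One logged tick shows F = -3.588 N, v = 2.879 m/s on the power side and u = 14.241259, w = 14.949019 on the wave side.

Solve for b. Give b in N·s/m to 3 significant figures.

b = 51.4 N·s/m

u + w = 29.190278;  u + w = √(2b)·v, so √(2b) = 29.190278/2.879 = 10.139034.
b = (√(2b))²/2 = 102.800004/2 = 51.400002.
(Check via u − w = 2F/√(2b): u − w = -0.707760, 2F/√(2b) = -0.707760.)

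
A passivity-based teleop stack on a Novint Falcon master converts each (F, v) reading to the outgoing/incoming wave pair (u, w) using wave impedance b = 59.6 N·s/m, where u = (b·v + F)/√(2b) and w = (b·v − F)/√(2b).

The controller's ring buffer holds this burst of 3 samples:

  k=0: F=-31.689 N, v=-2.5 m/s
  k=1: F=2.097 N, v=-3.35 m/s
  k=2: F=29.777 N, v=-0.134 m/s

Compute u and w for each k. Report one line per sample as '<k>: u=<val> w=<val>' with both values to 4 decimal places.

k=0: b·v=59.6×(-2.5)=-149.0000; √(2b)=10.9179; u=(-149.0000+(-31.689))/10.9179=-16.5498, w=(-149.0000−(-31.689))/10.9179=-10.7449
k=1: b·v=59.6×(-3.35)=-199.6600; √(2b)=10.9179; u=(-199.6600+2.097)/10.9179=-18.0954, w=(-199.6600−2.097)/10.9179=-18.4795
k=2: b·v=59.6×(-0.134)=-7.9864; √(2b)=10.9179; u=(-7.9864+29.777)/10.9179=1.9959, w=(-7.9864−29.777)/10.9179=-3.4589

0: u=-16.5498 w=-10.7449
1: u=-18.0954 w=-18.4795
2: u=1.9959 w=-3.4589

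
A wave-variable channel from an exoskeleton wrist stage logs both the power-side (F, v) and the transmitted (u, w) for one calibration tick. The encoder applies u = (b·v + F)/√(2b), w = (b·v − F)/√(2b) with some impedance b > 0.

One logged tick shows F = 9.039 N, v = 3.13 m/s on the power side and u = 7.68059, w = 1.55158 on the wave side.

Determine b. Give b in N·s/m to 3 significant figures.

u + w = 9.23217;  u + w = √(2b)·v, so √(2b) = 9.23217/3.13 = 2.94958.
b = (√(2b))²/2 = 8.69999/2 = 4.35000.
(Check via u − w = 2F/√(2b): u − w = 6.12901, 2F/√(2b) = 6.12902.)

b = 4.35 N·s/m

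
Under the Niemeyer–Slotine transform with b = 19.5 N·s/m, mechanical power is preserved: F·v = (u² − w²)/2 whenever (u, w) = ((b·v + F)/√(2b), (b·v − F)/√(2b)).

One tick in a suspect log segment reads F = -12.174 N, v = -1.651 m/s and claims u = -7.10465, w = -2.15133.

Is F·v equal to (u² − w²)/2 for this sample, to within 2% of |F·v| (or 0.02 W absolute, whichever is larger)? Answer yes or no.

F·v = (-12.174)×(-1.651) = 20.0993 W.
(u² − w²)/2 = (50.4761 − 4.6282)/2 = 22.9239 W.
|Δ| = 2.8246;  2% of max(1, |F·v|) = 0.4020.

no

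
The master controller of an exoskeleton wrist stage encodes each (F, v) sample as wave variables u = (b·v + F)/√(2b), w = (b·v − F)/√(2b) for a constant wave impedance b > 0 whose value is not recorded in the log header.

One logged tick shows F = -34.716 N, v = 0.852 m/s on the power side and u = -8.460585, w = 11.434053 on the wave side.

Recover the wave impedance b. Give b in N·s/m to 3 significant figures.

b = 6.09 N·s/m

u + w = 2.973468;  u + w = √(2b)·v, so √(2b) = 2.973468/0.852 = 3.489986.
b = (√(2b))²/2 = 12.180002/2 = 6.090001.
(Check via u − w = 2F/√(2b): u − w = -19.894638, 2F/√(2b) = -19.894636.)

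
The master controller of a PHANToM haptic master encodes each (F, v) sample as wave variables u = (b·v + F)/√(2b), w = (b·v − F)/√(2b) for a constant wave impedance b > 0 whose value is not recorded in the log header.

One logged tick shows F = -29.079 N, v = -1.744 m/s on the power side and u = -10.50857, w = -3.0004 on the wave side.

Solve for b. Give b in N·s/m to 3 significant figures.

u + w = -13.50897;  u + w = √(2b)·v, so √(2b) = -13.50897/(-1.744) = 7.74597.
b = (√(2b))²/2 = 60.00004/2 = 30.00002.
(Check via u − w = 2F/√(2b): u − w = -7.50817, 2F/√(2b) = -7.50816.)

b = 30 N·s/m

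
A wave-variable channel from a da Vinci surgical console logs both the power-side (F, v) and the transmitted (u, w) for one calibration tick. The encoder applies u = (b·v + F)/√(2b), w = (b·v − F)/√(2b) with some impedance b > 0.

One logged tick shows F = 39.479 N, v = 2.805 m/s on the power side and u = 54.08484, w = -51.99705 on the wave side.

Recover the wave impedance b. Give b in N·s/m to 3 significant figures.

b = 0.277 N·s/m

u + w = 2.08779;  u + w = √(2b)·v, so √(2b) = 2.08779/2.805 = 0.74431.
b = (√(2b))²/2 = 0.55400/2 = 0.27700.
(Check via u − w = 2F/√(2b): u − w = 106.08189, 2F/√(2b) = 106.08212.)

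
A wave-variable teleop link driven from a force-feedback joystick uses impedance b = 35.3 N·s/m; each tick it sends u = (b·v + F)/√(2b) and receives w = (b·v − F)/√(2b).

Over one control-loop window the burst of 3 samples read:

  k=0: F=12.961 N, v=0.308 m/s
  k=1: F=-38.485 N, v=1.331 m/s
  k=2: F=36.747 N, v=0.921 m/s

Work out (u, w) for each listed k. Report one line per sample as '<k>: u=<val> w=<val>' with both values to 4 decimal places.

0: u=2.8365 w=-0.2486
1: u=1.0115 w=10.1720
2: u=8.2427 w=-0.5041

k=0: b·v=35.3×0.308=10.8724; √(2b)=8.4024; u=(10.8724+12.961)/8.4024=2.8365, w=(10.8724−12.961)/8.4024=-0.2486
k=1: b·v=35.3×1.331=46.9843; √(2b)=8.4024; u=(46.9843+(-38.485))/8.4024=1.0115, w=(46.9843−(-38.485))/8.4024=10.1720
k=2: b·v=35.3×0.921=32.5113; √(2b)=8.4024; u=(32.5113+36.747)/8.4024=8.2427, w=(32.5113−36.747)/8.4024=-0.5041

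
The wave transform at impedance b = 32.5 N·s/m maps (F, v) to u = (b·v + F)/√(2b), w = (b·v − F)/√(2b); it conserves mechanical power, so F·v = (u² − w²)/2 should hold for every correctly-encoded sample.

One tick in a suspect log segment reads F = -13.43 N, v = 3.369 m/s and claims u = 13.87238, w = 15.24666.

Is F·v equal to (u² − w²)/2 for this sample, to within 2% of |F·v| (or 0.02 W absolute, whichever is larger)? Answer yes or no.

F·v = (-13.43)×3.369 = -45.2457 W.
(u² − w²)/2 = (192.4429 − 232.4606)/2 = -20.0089 W.
|Δ| = 25.2368;  2% of max(1, |F·v|) = 0.9049.

no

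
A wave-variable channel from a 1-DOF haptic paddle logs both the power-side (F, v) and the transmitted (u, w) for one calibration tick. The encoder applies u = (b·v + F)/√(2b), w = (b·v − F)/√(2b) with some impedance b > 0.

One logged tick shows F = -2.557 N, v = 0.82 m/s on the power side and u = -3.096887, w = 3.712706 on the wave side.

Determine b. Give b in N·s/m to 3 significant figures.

u + w = 0.615819;  u + w = √(2b)·v, so √(2b) = 0.615819/0.82 = 0.750999.
b = (√(2b))²/2 = 0.563999/2 = 0.282000.
(Check via u − w = 2F/√(2b): u − w = -6.809593, 2F/√(2b) = -6.809598.)

b = 0.282 N·s/m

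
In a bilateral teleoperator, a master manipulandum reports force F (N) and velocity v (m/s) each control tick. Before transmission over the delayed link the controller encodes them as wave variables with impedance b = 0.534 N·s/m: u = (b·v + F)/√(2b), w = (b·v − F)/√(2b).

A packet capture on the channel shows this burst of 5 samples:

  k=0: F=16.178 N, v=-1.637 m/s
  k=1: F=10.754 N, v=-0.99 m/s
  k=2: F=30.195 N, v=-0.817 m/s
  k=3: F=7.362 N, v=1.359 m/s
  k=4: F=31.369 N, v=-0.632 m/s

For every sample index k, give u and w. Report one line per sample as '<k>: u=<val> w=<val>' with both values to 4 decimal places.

0: u=14.8086 w=-16.5004
1: u=9.8945 w=-10.9176
2: u=28.7958 w=-29.6401
3: u=7.8260 w=-6.4216
4: u=30.0274 w=-30.6805

k=0: b·v=0.534×(-1.637)=-0.8742; √(2b)=1.0334; u=(-0.8742+16.178)/1.0334=14.8086, w=(-0.8742−16.178)/1.0334=-16.5004
k=1: b·v=0.534×(-0.99)=-0.5287; √(2b)=1.0334; u=(-0.5287+10.754)/1.0334=9.8945, w=(-0.5287−10.754)/1.0334=-10.9176
k=2: b·v=0.534×(-0.817)=-0.4363; √(2b)=1.0334; u=(-0.4363+30.195)/1.0334=28.7958, w=(-0.4363−30.195)/1.0334=-29.6401
k=3: b·v=0.534×1.359=0.7257; √(2b)=1.0334; u=(0.7257+7.362)/1.0334=7.8260, w=(0.7257−7.362)/1.0334=-6.4216
k=4: b·v=0.534×(-0.632)=-0.3375; √(2b)=1.0334; u=(-0.3375+31.369)/1.0334=30.0274, w=(-0.3375−31.369)/1.0334=-30.6805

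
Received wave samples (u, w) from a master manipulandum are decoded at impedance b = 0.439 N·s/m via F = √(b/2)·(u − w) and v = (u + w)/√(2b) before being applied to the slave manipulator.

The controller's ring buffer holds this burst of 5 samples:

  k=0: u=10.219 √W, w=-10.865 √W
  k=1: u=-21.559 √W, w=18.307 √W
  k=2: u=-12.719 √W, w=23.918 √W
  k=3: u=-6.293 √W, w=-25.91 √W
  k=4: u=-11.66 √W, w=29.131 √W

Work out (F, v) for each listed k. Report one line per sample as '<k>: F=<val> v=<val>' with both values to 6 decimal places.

0: F=9.878028 v=-0.689422
1: F=-18.677551 v=-3.470590
2: F=-17.164738 v=11.951763
3: F=9.190727 v=-34.367590
4: F=-19.110921 v=18.645349

k=0: u−w=21.084000, u+w=-0.646000; √(b/2)=0.468508, √(2b)=0.937017; F=0.468508×21.084=9.878028, v=-0.646000/0.937017=-0.689422
k=1: u−w=-39.866000, u+w=-3.252000; √(b/2)=0.468508, √(2b)=0.937017; F=0.468508×(-39.866)=-18.677551, v=-3.252000/0.937017=-3.470590
k=2: u−w=-36.637000, u+w=11.199000; √(b/2)=0.468508, √(2b)=0.937017; F=0.468508×(-36.637)=-17.164738, v=11.199000/0.937017=11.951763
k=3: u−w=19.617000, u+w=-32.203000; √(b/2)=0.468508, √(2b)=0.937017; F=0.468508×19.617=9.190727, v=-32.203000/0.937017=-34.367590
k=4: u−w=-40.791000, u+w=17.471000; √(b/2)=0.468508, √(2b)=0.937017; F=0.468508×(-40.791)=-19.110921, v=17.471000/0.937017=18.645349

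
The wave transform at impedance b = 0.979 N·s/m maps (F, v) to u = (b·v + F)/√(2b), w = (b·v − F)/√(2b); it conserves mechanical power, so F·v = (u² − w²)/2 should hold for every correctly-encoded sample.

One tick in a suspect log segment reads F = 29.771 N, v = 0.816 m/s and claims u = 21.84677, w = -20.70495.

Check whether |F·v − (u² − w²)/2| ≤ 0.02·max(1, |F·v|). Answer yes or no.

yes

F·v = 29.771×0.816 = 24.29314 W.
(u² − w²)/2 = (477.28136 − 428.69495)/2 = 24.29320 W.
|Δ| = 0.00007;  2% of max(1, |F·v|) = 0.48586.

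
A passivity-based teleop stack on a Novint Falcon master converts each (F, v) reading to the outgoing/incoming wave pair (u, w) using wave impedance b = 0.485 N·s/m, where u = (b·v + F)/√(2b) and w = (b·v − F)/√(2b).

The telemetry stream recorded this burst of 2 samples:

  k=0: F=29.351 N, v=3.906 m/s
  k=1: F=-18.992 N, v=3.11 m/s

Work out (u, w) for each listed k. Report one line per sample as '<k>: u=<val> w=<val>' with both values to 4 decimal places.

0: u=31.7249 w=-27.8779
1: u=-17.7520 w=20.8150

k=0: b·v=0.485×3.906=1.8944; √(2b)=0.9849; u=(1.8944+29.351)/0.9849=31.7249, w=(1.8944−29.351)/0.9849=-27.8779
k=1: b·v=0.485×3.11=1.5083; √(2b)=0.9849; u=(1.5083+(-18.992))/0.9849=-17.7520, w=(1.5083−(-18.992))/0.9849=20.8150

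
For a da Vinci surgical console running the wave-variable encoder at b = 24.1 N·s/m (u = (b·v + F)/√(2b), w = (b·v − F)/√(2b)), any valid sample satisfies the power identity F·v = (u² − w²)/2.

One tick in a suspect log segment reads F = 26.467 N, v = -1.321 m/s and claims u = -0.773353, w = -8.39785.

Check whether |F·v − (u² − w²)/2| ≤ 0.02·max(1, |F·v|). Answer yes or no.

yes

F·v = 26.467×(-1.321) = -34.962907 W.
(u² − w²)/2 = (0.598075 − 70.523885)/2 = -34.962905 W.
|Δ| = 0.000002;  2% of max(1, |F·v|) = 0.699258.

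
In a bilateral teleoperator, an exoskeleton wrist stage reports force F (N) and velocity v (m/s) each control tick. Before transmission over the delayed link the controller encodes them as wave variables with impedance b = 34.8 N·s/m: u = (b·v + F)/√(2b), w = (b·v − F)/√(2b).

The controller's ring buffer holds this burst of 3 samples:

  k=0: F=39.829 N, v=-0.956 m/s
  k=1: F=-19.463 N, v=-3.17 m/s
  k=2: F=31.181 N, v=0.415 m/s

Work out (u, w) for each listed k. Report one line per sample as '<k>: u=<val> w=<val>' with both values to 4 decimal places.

k=0: b·v=34.8×(-0.956)=-33.2688; √(2b)=8.3427; u=(-33.2688+39.829)/8.3427=0.7863, w=(-33.2688−39.829)/8.3427=-8.7619
k=1: b·v=34.8×(-3.17)=-110.3160; √(2b)=8.3427; u=(-110.3160+(-19.463))/8.3427=-15.5561, w=(-110.3160−(-19.463))/8.3427=-10.8902
k=2: b·v=34.8×0.415=14.4420; √(2b)=8.3427; u=(14.4420+31.181)/8.3427=5.4686, w=(14.4420−31.181)/8.3427=-2.0064

0: u=0.7863 w=-8.7619
1: u=-15.5561 w=-10.8902
2: u=5.4686 w=-2.0064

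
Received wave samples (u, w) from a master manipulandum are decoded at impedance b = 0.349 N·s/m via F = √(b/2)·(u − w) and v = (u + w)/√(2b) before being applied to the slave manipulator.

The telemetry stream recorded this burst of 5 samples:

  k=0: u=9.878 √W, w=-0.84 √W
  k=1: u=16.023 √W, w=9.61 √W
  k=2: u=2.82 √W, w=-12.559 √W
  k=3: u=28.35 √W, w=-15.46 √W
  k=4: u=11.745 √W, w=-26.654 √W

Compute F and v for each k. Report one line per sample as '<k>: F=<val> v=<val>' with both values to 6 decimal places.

k=0: u−w=10.718000, u+w=9.038000; √(b/2)=0.417732, √(2b)=0.835464; F=0.417732×10.718=4.477251, v=9.038000/0.835464=10.817941
k=1: u−w=6.413000, u+w=25.633000; √(b/2)=0.417732, √(2b)=0.835464; F=0.417732×6.413=2.678915, v=25.633000/0.835464=30.681157
k=2: u−w=15.379000, u+w=-9.739000; √(b/2)=0.417732, √(2b)=0.835464; F=0.417732×15.379=6.424300, v=-9.739000/0.835464=-11.656996
k=3: u−w=43.810000, u+w=12.890000; √(b/2)=0.417732, √(2b)=0.835464; F=0.417732×43.81=18.300838, v=12.890000/0.835464=15.428553
k=4: u−w=38.399000, u+w=-14.909000; √(b/2)=0.417732, √(2b)=0.835464; F=0.417732×38.399=16.040490, v=-14.909000/0.835464=-17.845175

0: F=4.477251 v=10.817941
1: F=2.678915 v=30.681157
2: F=6.424300 v=-11.656996
3: F=18.300838 v=15.428553
4: F=16.040490 v=-17.845175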